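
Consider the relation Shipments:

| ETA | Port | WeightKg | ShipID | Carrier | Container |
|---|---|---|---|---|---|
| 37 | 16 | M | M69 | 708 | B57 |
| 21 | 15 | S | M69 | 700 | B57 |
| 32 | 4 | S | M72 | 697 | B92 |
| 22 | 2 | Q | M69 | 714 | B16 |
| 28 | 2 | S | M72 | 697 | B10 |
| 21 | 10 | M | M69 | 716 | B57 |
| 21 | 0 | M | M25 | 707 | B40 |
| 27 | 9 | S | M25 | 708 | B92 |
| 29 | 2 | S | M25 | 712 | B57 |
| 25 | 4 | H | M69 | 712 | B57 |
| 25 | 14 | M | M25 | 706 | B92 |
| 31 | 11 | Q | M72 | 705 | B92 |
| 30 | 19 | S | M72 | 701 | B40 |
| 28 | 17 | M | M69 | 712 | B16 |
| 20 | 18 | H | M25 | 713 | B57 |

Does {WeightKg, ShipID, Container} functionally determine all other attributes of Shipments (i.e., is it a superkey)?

Two distinct rows share (WeightKg=M, ShipID=M69, Container=B57), so {WeightKg, ShipID, Container} does not determine every attribute — not a superkey.

No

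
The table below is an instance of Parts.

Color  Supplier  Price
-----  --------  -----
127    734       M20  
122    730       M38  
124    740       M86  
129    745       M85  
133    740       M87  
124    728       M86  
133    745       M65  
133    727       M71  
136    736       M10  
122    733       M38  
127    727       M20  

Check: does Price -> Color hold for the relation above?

Yes

Price=M20: 2 rows → Color = 127, 127 ✓
Price=M38: 2 rows → Color = 122, 122 ✓
Price=M86: 2 rows → Color = 124, 124 ✓
Price=M85: 1 row → Color = 129 ✓
Price=M87: 1 row → Color = 133 ✓
Price=M65: 1 row → Color = 133 ✓
Price=M71: 1 row → Color = 133 ✓
Price=M10: 1 row → Color = 136 ✓
Every Price value is associated with a single Color value, so Price -> Color holds.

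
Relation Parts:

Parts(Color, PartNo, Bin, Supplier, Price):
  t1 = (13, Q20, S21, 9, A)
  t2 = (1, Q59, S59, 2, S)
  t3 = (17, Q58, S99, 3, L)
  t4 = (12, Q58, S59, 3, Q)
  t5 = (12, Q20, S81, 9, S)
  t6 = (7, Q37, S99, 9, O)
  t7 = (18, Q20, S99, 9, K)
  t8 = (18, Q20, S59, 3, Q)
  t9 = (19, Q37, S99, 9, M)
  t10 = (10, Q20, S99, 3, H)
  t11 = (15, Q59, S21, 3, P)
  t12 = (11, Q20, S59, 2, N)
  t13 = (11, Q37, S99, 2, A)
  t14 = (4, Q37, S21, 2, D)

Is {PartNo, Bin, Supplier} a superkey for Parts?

Rows 6 and 9 have the same {PartNo, Bin, Supplier} value (PartNo=Q37, Bin=S99, Supplier=9) but are distinct tuples, so {PartNo, Bin, Supplier} does not determine every attribute — not a superkey.

No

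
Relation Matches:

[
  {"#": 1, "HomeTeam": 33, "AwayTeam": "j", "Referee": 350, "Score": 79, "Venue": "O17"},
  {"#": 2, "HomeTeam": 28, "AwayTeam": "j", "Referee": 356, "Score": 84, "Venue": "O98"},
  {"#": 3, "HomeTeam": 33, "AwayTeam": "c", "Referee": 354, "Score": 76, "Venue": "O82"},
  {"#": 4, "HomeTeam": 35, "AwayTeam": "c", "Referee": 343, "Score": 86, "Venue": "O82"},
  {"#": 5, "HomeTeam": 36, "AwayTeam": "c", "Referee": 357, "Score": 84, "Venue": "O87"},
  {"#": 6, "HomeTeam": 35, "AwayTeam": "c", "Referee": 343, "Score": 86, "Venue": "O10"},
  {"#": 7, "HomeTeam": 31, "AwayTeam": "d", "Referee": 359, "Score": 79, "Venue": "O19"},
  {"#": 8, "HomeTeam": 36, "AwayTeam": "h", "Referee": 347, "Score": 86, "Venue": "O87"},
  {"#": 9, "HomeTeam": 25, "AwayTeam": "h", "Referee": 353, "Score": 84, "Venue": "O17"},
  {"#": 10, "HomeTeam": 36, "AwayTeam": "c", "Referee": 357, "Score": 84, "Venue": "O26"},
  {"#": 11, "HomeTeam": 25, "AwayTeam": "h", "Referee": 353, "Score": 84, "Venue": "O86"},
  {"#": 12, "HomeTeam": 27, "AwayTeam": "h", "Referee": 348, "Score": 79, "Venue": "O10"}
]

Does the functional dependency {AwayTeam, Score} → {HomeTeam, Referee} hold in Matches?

(AwayTeam=j, Score=79): row 1 → {HomeTeam,Referee} = (33, 350) ✓
(AwayTeam=j, Score=84): row 2 → {HomeTeam,Referee} = (28, 356) ✓
(AwayTeam=c, Score=76): row 3 → {HomeTeam,Referee} = (33, 354) ✓
(AwayTeam=c, Score=86): rows 4, 6 → {HomeTeam,Referee} = (35, 343), (35, 343) ✓
(AwayTeam=c, Score=84): rows 5, 10 → {HomeTeam,Referee} = (36, 357), (36, 357) ✓
(AwayTeam=d, Score=79): row 7 → {HomeTeam,Referee} = (31, 359) ✓
(AwayTeam=h, Score=86): row 8 → {HomeTeam,Referee} = (36, 347) ✓
(AwayTeam=h, Score=84): rows 9, 11 → {HomeTeam,Referee} = (25, 353), (25, 353) ✓
(AwayTeam=h, Score=79): row 12 → {HomeTeam,Referee} = (27, 348) ✓
Every {AwayTeam, Score} value is associated with a single {HomeTeam, Referee} value, so {AwayTeam, Score} → {HomeTeam, Referee} holds.

Yes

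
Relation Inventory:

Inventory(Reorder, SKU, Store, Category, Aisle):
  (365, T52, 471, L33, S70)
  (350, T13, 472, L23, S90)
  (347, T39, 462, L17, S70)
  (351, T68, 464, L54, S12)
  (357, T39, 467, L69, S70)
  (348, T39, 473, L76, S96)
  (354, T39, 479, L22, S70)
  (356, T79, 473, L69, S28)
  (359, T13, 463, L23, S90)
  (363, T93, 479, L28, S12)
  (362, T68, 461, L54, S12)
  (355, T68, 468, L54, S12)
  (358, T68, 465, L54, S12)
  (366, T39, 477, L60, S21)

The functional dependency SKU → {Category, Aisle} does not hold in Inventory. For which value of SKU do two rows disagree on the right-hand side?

T39

SKU=T52: 1 row → {Category,Aisle} = (L33, S70) ✓
SKU=T13: 2 rows → {Category,Aisle} = (L23, S90), (L23, S90) ✓
SKU=T39: 5 rows → {Category,Aisle} takes values {(L17, S70), (L69, S70), (L76, S96), (L22, S70), (L60, S21)} — violation
SKU=T68: 4 rows → {Category,Aisle} = (L54, S12), (L54, S12), (L54, S12), (L54, S12) ✓
SKU=T79: 1 row → {Category,Aisle} = (L69, S28) ✓
SKU=T93: 1 row → {Category,Aisle} = (L28, S12) ✓
The only SKU value with inconsistent RHS is SKU=T39.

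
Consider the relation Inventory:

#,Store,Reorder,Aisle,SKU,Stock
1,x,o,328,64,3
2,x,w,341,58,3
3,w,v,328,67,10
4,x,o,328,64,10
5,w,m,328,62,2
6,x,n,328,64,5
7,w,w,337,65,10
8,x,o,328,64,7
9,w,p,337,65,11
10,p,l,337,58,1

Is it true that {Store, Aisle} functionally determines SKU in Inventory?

No

(Store=x, Aisle=328): rows 1, 4, 6, 8 → SKU = 64, 64, 64, 64 ✓
(Store=x, Aisle=341): row 2 → SKU = 58 ✓
(Store=w, Aisle=328): rows 3, 5 → SKU takes values {67, 62} — violation
(Store=w, Aisle=337): rows 7, 9 → SKU = 65, 65 ✓
(Store=p, Aisle=337): row 10 → SKU = 58 ✓
Two rows agree on {Store, Aisle} but differ on SKU, so {Store, Aisle} → SKU does not hold.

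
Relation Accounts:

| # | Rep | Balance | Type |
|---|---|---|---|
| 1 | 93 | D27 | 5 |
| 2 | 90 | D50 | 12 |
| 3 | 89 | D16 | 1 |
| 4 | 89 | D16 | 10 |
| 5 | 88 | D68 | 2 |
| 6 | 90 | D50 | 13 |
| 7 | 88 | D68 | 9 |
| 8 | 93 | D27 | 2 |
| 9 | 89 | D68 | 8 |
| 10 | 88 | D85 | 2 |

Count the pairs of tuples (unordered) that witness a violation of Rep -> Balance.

4

Rep=93: all 2 rows agree on Balance — 0 pairs.
Rep=90: all 2 rows agree on Balance — 0 pairs.
Rep=89: violating pairs (3,9), (4,9) — 2 pairs.
Rep=88: violating pairs (5,10), (7,10) — 2 pairs.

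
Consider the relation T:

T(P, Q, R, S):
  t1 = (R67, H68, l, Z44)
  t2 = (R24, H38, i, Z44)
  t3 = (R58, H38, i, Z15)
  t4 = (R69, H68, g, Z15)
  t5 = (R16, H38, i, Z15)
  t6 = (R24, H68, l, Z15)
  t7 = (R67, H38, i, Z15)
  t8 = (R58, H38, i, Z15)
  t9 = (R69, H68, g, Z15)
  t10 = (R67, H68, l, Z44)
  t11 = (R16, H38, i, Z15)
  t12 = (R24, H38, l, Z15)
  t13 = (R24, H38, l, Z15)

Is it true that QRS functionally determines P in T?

No

(Q=H68, R=l, S=Z44): rows 1, 10 → P = R67, R67 ✓
(Q=H38, R=i, S=Z44): row 2 → P = R24 ✓
(Q=H38, R=i, S=Z15): rows 3, 5, 7, 8, 11 → P takes values {R58, R16, R67} — violation
(Q=H68, R=g, S=Z15): rows 4, 9 → P = R69, R69 ✓
(Q=H68, R=l, S=Z15): row 6 → P = R24 ✓
(Q=H38, R=l, S=Z15): rows 12, 13 → P = R24, R24 ✓
Two rows agree on QRS but differ on P, so QRS -> P does not hold.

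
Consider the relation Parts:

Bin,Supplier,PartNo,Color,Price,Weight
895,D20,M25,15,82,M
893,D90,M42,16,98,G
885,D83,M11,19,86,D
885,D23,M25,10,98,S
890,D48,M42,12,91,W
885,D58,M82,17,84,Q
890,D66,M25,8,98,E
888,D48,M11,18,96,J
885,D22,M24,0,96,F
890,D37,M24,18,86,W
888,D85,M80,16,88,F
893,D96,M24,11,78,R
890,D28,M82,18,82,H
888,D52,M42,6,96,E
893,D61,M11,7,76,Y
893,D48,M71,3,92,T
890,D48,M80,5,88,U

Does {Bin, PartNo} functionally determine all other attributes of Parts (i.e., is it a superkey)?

Yes

All 17 rows have distinct {Bin, PartNo} values, so {Bin, PartNo} → (all attributes) holds and {Bin, PartNo} is a superkey.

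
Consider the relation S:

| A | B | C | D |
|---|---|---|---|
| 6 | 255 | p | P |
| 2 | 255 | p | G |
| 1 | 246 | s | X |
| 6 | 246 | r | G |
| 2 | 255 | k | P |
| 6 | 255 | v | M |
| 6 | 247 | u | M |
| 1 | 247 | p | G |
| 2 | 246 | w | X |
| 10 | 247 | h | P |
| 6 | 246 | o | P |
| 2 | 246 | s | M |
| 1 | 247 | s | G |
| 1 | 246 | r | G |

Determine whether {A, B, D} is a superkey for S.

No

Two distinct rows share (A=1, B=247, D=G), so {A, B, D} does not determine every attribute — not a superkey.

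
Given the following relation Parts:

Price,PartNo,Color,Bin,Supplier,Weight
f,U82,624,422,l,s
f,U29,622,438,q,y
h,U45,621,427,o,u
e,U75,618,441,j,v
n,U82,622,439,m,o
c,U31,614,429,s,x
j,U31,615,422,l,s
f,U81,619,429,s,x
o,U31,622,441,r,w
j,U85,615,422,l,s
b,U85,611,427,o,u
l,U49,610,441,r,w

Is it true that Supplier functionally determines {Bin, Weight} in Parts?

Yes

Supplier=l: 3 rows → {Bin,Weight} = (422, s), (422, s), (422, s) ✓
Supplier=q: 1 row → {Bin,Weight} = (438, y) ✓
Supplier=o: 2 rows → {Bin,Weight} = (427, u), (427, u) ✓
Supplier=j: 1 row → {Bin,Weight} = (441, v) ✓
Supplier=m: 1 row → {Bin,Weight} = (439, o) ✓
Supplier=s: 2 rows → {Bin,Weight} = (429, x), (429, x) ✓
Supplier=r: 2 rows → {Bin,Weight} = (441, w), (441, w) ✓
Every Supplier value is associated with a single {Bin, Weight} value, so Supplier → {Bin, Weight} holds.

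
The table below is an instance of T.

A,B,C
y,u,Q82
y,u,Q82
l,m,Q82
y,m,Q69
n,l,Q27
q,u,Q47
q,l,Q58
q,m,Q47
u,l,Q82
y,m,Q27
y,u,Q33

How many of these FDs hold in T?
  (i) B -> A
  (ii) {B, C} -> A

1

(i) B -> A: B=u: 4 rows → A takes values {y, q} — violation; B=m: 4 rows → A takes values {l, y, q} — violation; B=l: 3 rows → A takes values {n, q, u} — violation — fails.
(ii) {B, C} -> A: every LHS value maps to a single RHS value — holds.
1 of the 2 dependencies holds.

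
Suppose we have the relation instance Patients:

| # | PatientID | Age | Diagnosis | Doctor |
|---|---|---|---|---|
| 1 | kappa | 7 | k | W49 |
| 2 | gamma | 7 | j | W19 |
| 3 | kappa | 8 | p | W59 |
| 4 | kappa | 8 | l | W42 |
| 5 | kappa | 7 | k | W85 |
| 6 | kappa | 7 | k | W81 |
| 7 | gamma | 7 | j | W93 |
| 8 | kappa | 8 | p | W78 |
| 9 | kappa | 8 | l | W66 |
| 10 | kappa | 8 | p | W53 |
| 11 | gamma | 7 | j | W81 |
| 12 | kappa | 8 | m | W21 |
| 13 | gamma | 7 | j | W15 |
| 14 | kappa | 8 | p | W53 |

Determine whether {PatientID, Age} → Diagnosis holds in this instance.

(PatientID=kappa, Age=7): rows 1, 5, 6 → Diagnosis = k, k, k ✓
(PatientID=gamma, Age=7): rows 2, 7, 11, 13 → Diagnosis = j, j, j, j ✓
(PatientID=kappa, Age=8): rows 3, 4, 8, 9, 10, 12, 14 → Diagnosis takes values {p, l, m} — violation
Two rows agree on {PatientID, Age} but differ on Diagnosis, so {PatientID, Age} → Diagnosis does not hold.

No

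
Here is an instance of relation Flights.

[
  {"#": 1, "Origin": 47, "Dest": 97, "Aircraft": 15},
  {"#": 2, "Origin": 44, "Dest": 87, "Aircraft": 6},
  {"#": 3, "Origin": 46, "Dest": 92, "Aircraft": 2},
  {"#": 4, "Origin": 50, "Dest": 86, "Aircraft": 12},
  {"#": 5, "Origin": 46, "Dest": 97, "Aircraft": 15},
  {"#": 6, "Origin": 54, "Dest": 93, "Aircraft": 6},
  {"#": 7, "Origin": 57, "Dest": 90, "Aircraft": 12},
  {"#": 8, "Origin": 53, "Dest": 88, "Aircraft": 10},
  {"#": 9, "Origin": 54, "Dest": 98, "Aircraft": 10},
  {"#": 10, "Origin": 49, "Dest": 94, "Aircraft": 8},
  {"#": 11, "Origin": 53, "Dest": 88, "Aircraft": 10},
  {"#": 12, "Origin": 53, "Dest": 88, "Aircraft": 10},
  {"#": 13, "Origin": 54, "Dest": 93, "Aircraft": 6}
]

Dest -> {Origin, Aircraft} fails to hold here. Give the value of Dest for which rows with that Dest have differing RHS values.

Dest=97: rows 1, 5 → {Origin,Aircraft} takes values {(47, 15), (46, 15)} — violation
Dest=87: row 2 → {Origin,Aircraft} = (44, 6) ✓
Dest=92: row 3 → {Origin,Aircraft} = (46, 2) ✓
Dest=86: row 4 → {Origin,Aircraft} = (50, 12) ✓
Dest=93: rows 6, 13 → {Origin,Aircraft} = (54, 6), (54, 6) ✓
Dest=90: row 7 → {Origin,Aircraft} = (57, 12) ✓
Dest=88: rows 8, 11, 12 → {Origin,Aircraft} = (53, 10), (53, 10), (53, 10) ✓
Dest=98: row 9 → {Origin,Aircraft} = (54, 10) ✓
Dest=94: row 10 → {Origin,Aircraft} = (49, 8) ✓
The only Dest value with inconsistent RHS is Dest=97.

97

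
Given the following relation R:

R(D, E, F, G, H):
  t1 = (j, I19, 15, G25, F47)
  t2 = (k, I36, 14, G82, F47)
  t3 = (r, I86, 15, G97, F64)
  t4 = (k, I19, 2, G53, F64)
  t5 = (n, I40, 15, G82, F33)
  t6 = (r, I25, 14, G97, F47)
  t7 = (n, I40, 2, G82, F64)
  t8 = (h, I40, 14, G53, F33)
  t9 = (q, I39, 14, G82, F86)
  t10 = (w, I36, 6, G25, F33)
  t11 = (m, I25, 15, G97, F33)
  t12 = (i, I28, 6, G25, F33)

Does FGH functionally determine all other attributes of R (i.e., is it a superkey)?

No

Rows 10 and 12 have the same FGH value (F=6, G=G25, H=F33) but are distinct tuples, so FGH does not determine every attribute — not a superkey.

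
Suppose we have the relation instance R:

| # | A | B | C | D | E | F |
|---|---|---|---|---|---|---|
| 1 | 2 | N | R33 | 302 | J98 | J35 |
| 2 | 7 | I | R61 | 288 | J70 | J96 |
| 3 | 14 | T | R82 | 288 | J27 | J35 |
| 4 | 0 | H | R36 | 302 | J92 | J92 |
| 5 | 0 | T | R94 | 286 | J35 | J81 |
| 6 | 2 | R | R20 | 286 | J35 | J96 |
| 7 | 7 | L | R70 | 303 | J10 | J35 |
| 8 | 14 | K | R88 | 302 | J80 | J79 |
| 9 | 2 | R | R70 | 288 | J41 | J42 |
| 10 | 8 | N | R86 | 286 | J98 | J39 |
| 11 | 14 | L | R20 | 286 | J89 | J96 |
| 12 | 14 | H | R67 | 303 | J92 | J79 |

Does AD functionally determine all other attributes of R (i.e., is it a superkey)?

All 12 rows have distinct AD values, so AD → (all attributes) holds and AD is a superkey.

Yes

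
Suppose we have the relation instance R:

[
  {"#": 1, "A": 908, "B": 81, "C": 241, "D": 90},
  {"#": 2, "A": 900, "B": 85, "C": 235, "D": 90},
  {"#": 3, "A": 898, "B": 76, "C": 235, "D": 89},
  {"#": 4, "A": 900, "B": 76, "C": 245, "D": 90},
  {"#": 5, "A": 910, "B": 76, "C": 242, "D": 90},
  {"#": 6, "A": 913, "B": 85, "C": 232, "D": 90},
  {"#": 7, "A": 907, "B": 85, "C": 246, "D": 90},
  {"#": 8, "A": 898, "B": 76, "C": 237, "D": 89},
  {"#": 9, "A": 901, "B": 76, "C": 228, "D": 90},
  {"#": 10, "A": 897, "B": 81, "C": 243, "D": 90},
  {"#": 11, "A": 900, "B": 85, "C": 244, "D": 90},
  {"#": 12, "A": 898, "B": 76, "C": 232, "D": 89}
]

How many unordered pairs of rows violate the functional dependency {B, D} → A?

(B=81, D=90): violating pairs (1,10) — 1 pair.
(B=85, D=90): violating pairs (2,6), (2,7), (6,7), (6,11), (7,11) — 5 pairs.
(B=76, D=89): all 3 rows agree on A — 0 pairs.
(B=76, D=90): violating pairs (4,5), (4,9), (5,9) — 3 pairs.

9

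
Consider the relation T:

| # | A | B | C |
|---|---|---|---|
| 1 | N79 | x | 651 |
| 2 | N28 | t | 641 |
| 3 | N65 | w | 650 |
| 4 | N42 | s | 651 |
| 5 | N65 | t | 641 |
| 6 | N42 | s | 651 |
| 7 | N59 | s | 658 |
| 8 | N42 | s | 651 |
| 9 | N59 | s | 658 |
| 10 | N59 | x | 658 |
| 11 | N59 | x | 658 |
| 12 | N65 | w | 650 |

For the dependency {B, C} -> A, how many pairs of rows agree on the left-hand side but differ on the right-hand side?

1

(B=t, C=641): violating pairs (2,5) — 1 pair.
(B=w, C=650): all 2 rows agree on A — 0 pairs.
(B=s, C=651): all 3 rows agree on A — 0 pairs.
(B=s, C=658): all 2 rows agree on A — 0 pairs.
(B=x, C=658): all 2 rows agree on A — 0 pairs.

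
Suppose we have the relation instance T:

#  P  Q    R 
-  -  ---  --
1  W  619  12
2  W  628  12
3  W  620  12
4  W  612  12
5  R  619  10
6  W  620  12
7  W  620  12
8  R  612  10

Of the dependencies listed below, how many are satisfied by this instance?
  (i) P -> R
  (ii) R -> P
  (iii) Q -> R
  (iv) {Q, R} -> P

(i) P -> R: every LHS value maps to a single RHS value — holds.
(ii) R -> P: every LHS value maps to a single RHS value — holds.
(iii) Q -> R: Q=619: rows 1, 5 → R takes values {12, 10} — violation; Q=612: rows 4, 8 → R takes values {12, 10} — violation — fails.
(iv) {Q, R} -> P: every LHS value maps to a single RHS value — holds.
3 of the 4 dependencies hold.

3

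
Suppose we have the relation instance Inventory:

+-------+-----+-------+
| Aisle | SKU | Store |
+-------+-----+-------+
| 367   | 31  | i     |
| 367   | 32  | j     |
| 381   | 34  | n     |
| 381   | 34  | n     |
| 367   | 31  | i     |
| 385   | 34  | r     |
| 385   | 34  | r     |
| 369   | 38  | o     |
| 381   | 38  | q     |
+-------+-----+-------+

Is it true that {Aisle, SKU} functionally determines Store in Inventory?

(Aisle=367, SKU=31): 2 rows → Store = i, i ✓
(Aisle=367, SKU=32): 1 row → Store = j ✓
(Aisle=381, SKU=34): 2 rows → Store = n, n ✓
(Aisle=385, SKU=34): 2 rows → Store = r, r ✓
(Aisle=369, SKU=38): 1 row → Store = o ✓
(Aisle=381, SKU=38): 1 row → Store = q ✓
Every {Aisle, SKU} value is associated with a single Store value, so {Aisle, SKU} -> Store holds.

Yes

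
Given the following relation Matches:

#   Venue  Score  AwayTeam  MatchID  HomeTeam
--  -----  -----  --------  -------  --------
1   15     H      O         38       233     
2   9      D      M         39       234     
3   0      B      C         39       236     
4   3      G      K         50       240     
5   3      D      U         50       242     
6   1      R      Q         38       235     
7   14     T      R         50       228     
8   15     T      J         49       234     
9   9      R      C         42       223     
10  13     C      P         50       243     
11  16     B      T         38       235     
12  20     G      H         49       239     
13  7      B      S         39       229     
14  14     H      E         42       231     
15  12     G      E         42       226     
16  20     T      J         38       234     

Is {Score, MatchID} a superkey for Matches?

No

Rows 3 and 13 have the same {Score, MatchID} value (Score=B, MatchID=39) but are distinct tuples, so {Score, MatchID} does not determine every attribute — not a superkey.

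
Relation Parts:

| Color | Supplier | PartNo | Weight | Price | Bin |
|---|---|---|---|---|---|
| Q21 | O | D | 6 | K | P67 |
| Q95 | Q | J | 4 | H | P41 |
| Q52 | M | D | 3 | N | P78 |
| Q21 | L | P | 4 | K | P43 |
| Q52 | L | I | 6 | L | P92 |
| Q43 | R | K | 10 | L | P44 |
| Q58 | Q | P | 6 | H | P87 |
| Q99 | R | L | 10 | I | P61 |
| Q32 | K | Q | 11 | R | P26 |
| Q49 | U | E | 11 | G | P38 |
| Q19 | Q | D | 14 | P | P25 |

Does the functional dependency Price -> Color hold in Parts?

No

Price=K: 2 rows → Color = Q21, Q21 ✓
Price=H: 2 rows → Color takes values {Q95, Q58} — violation
Price=N: 1 row → Color = Q52 ✓
Price=L: 2 rows → Color takes values {Q52, Q43} — violation
Price=I: 1 row → Color = Q99 ✓
Price=R: 1 row → Color = Q32 ✓
Price=G: 1 row → Color = Q49 ✓
Price=P: 1 row → Color = Q19 ✓
Two rows agree on Price but differ on Color, so Price -> Color does not hold.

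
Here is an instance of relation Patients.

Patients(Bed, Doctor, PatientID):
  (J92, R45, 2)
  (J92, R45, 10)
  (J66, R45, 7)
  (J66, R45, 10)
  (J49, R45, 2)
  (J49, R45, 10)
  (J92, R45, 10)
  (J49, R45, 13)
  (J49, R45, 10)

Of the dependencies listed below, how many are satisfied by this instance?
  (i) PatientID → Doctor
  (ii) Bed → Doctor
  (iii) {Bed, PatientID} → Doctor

(i) PatientID → Doctor: every LHS value maps to a single RHS value — holds.
(ii) Bed → Doctor: every LHS value maps to a single RHS value — holds.
(iii) {Bed, PatientID} → Doctor: every LHS value maps to a single RHS value — holds.
3 of the 3 dependencies hold.

3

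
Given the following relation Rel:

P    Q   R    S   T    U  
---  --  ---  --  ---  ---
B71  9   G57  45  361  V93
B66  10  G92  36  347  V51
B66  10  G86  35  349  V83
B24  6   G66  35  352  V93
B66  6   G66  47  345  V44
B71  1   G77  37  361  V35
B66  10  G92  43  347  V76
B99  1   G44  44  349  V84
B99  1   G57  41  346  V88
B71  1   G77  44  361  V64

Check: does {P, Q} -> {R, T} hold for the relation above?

(P=B71, Q=9): 1 row → {R,T} = (G57, 361) ✓
(P=B66, Q=10): 3 rows → {R,T} takes values {(G92, 347), (G86, 349)} — violation
(P=B24, Q=6): 1 row → {R,T} = (G66, 352) ✓
(P=B66, Q=6): 1 row → {R,T} = (G66, 345) ✓
(P=B71, Q=1): 2 rows → {R,T} = (G77, 361), (G77, 361) ✓
(P=B99, Q=1): 2 rows → {R,T} takes values {(G44, 349), (G57, 346)} — violation
Two rows agree on {P, Q} but differ on {R, T}, so {P, Q} -> {R, T} does not hold.

No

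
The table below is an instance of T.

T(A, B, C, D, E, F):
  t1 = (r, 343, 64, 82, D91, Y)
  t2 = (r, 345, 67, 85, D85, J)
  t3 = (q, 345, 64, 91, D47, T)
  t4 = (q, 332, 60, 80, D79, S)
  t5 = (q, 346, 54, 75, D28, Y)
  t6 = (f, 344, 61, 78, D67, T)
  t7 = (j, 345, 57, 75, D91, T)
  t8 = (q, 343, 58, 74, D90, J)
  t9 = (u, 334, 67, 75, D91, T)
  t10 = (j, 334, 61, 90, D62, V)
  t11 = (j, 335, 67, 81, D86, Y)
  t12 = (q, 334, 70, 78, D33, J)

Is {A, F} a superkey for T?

Rows 8 and 12 have the same {A, F} value (A=q, F=J) but are distinct tuples, so {A, F} does not determine every attribute — not a superkey.

No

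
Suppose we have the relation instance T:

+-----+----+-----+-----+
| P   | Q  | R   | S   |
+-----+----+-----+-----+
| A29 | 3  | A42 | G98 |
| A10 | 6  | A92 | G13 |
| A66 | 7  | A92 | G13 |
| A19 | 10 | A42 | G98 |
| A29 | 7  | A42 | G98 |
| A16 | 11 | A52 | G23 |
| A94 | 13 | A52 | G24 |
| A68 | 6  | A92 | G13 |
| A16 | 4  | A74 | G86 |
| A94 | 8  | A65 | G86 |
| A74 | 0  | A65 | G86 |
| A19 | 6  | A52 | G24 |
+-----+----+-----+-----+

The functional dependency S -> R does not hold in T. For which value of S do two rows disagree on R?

S=G98: 3 rows → R = A42, A42, A42 ✓
S=G13: 3 rows → R = A92, A92, A92 ✓
S=G23: 1 row → R = A52 ✓
S=G24: 2 rows → R = A52, A52 ✓
S=G86: 3 rows → R takes values {A74, A65} — violation
The only S value with inconsistent R is S=G86.

G86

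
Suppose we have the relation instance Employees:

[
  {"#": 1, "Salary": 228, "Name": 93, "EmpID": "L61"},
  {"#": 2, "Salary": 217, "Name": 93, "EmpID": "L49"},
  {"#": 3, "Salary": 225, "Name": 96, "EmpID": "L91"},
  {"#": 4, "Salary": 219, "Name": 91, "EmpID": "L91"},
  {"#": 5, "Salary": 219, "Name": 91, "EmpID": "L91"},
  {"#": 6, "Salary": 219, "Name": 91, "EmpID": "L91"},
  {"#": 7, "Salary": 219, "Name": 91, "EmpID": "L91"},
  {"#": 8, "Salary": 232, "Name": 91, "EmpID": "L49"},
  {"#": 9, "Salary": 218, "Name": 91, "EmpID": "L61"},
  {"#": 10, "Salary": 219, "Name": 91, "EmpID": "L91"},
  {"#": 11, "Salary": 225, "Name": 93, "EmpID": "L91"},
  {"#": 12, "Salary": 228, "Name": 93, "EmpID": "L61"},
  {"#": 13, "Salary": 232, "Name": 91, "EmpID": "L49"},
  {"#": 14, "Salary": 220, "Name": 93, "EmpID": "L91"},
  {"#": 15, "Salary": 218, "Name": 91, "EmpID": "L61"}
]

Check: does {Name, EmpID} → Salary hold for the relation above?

No

(Name=93, EmpID=L61): rows 1, 12 → Salary = 228, 228 ✓
(Name=93, EmpID=L49): row 2 → Salary = 217 ✓
(Name=96, EmpID=L91): row 3 → Salary = 225 ✓
(Name=91, EmpID=L91): rows 4, 5, 6, 7, 10 → Salary = 219, 219, 219, 219, 219 ✓
(Name=91, EmpID=L49): rows 8, 13 → Salary = 232, 232 ✓
(Name=91, EmpID=L61): rows 9, 15 → Salary = 218, 218 ✓
(Name=93, EmpID=L91): rows 11, 14 → Salary takes values {225, 220} — violation
Two rows agree on {Name, EmpID} but differ on Salary, so {Name, EmpID} → Salary does not hold.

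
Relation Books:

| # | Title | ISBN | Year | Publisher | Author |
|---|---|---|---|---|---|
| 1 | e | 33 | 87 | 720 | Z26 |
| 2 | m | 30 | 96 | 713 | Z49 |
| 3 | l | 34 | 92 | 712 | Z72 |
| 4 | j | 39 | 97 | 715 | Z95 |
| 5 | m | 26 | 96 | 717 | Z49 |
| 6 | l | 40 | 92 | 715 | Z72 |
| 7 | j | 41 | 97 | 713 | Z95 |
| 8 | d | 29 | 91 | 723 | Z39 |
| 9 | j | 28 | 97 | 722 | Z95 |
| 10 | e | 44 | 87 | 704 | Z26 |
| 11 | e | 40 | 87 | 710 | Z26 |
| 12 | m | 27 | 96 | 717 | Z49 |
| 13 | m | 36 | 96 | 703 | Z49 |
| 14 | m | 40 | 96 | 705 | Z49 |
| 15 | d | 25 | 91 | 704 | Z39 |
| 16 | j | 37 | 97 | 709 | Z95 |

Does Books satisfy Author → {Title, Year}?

Author=Z26: rows 1, 10, 11 → {Title,Year} = (e, 87), (e, 87), (e, 87) ✓
Author=Z49: rows 2, 5, 12, 13, 14 → {Title,Year} = (m, 96), (m, 96), (m, 96), (m, 96), (m, 96) ✓
Author=Z72: rows 3, 6 → {Title,Year} = (l, 92), (l, 92) ✓
Author=Z95: rows 4, 7, 9, 16 → {Title,Year} = (j, 97), (j, 97), (j, 97), (j, 97) ✓
Author=Z39: rows 8, 15 → {Title,Year} = (d, 91), (d, 91) ✓
Every Author value is associated with a single {Title, Year} value, so Author → {Title, Year} holds.

Yes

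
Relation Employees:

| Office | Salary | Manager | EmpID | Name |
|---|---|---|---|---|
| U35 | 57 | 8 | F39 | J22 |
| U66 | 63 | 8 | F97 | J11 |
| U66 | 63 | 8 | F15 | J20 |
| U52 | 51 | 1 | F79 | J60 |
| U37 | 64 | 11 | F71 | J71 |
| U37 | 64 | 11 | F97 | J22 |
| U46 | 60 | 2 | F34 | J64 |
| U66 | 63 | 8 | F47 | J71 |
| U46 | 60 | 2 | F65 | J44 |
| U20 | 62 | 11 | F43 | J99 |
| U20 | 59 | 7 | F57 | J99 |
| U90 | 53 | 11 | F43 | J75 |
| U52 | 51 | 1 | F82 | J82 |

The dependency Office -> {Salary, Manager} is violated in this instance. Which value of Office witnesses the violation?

Office=U35: 1 row → {Salary,Manager} = (57, 8) ✓
Office=U66: 3 rows → {Salary,Manager} = (63, 8), (63, 8), (63, 8) ✓
Office=U52: 2 rows → {Salary,Manager} = (51, 1), (51, 1) ✓
Office=U37: 2 rows → {Salary,Manager} = (64, 11), (64, 11) ✓
Office=U46: 2 rows → {Salary,Manager} = (60, 2), (60, 2) ✓
Office=U20: 2 rows → {Salary,Manager} takes values {(62, 11), (59, 7)} — violation
Office=U90: 1 row → {Salary,Manager} = (53, 11) ✓
The only Office value with inconsistent RHS is Office=U20.

U20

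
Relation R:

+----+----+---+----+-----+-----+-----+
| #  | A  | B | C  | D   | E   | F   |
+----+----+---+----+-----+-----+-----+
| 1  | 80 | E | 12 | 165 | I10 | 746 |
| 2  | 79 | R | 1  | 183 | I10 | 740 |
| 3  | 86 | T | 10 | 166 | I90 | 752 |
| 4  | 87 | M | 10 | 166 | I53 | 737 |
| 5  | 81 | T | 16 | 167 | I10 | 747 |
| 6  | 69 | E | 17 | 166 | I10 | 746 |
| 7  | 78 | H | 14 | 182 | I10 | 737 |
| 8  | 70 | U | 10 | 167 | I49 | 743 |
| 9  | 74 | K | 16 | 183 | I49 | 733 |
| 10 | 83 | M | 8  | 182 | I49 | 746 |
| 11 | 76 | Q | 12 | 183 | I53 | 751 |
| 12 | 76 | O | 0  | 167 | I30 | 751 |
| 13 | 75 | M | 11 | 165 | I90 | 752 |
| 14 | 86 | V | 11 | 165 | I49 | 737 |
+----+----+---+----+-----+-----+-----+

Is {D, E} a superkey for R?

All 14 rows have distinct {D, E} values, so {D, E} → (all attributes) holds and {D, E} is a superkey.

Yes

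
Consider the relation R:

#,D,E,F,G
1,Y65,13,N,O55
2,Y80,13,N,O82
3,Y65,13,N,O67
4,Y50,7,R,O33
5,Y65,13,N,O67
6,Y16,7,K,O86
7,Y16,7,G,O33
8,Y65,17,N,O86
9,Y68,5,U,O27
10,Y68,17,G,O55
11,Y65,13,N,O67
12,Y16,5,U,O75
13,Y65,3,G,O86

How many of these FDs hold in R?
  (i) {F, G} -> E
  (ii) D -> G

(i) {F, G} -> E: every LHS value maps to a single RHS value — holds.
(ii) D -> G: D=Y65: rows 1, 3, 5, 8, 11, 13 → G takes values {O55, O67, O86} — violation; D=Y16: rows 6, 7, 12 → G takes values {O86, O33, O75} — violation; D=Y68: rows 9, 10 → G takes values {O27, O55} — violation — fails.
1 of the 2 dependencies holds.

1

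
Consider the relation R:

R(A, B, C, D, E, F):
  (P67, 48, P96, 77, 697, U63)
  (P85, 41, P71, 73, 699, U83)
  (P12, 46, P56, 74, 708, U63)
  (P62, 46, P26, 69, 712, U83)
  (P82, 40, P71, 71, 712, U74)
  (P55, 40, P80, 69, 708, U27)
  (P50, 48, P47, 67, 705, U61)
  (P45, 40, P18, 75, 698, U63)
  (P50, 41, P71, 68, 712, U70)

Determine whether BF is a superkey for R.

Yes

All 9 rows have distinct BF values, so BF → (all attributes) holds and BF is a superkey.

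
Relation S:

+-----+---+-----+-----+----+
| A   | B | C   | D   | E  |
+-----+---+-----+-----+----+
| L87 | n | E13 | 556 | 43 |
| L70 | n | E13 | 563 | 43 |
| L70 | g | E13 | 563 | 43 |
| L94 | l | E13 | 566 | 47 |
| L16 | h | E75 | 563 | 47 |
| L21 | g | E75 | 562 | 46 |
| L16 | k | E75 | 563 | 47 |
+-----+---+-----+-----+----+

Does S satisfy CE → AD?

(C=E13, E=43): 3 rows → {A,D} takes values {(L87, 556), (L70, 563)} — violation
(C=E13, E=47): 1 row → {A,D} = (L94, 566) ✓
(C=E75, E=47): 2 rows → {A,D} = (L16, 563), (L16, 563) ✓
(C=E75, E=46): 1 row → {A,D} = (L21, 562) ✓
Two rows agree on CE but differ on AD, so CE → AD does not hold.

No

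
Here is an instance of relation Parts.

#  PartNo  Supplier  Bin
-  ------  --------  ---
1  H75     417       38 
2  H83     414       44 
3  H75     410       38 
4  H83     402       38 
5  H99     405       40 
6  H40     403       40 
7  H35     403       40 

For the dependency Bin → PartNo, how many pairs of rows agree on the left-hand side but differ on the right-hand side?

5

Bin=38: violating pairs (1,4), (3,4) — 2 pairs.
Bin=40: violating pairs (5,6), (5,7), (6,7) — 3 pairs.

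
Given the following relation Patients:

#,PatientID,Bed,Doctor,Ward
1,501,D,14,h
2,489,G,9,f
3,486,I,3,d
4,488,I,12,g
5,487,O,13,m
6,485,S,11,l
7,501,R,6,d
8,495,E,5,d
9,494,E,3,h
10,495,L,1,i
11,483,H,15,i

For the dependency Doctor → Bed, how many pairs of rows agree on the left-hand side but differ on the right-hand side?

1

Doctor=3: violating pairs (3,9) — 1 pair.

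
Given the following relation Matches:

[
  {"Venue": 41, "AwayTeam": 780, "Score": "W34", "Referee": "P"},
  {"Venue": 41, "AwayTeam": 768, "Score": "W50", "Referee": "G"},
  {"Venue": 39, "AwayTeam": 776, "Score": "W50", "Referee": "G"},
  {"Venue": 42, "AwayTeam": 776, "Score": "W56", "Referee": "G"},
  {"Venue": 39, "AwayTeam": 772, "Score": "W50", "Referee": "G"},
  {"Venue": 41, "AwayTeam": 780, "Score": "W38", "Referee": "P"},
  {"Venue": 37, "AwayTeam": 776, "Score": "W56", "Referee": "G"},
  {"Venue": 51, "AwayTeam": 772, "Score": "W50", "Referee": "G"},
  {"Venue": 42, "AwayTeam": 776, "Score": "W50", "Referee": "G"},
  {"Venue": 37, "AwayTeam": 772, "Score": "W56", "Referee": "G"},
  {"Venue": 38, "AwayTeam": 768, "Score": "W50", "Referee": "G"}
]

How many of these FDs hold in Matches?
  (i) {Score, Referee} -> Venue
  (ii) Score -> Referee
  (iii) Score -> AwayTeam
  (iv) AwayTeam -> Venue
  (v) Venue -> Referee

(i) {Score, Referee} -> Venue: (Score=W50, Referee=G): 6 rows → Venue takes values {41, 39, 51, 42, 38} — violation; (Score=W56, Referee=G): 3 rows → Venue takes values {42, 37} — violation — fails.
(ii) Score -> Referee: every LHS value maps to a single RHS value — holds.
(iii) Score -> AwayTeam: Score=W50: 6 rows → AwayTeam takes values {768, 776, 772} — violation; Score=W56: 3 rows → AwayTeam takes values {776, 772} — violation — fails.
(iv) AwayTeam -> Venue: AwayTeam=768: 2 rows → Venue takes values {41, 38} — violation; AwayTeam=776: 4 rows → Venue takes values {39, 42, 37} — violation; AwayTeam=772: 3 rows → Venue takes values {39, 51, 37} — violation — fails.
(v) Venue -> Referee: Venue=41: 3 rows → Referee takes values {P, G} — violation — fails.
1 of the 5 dependencies holds.

1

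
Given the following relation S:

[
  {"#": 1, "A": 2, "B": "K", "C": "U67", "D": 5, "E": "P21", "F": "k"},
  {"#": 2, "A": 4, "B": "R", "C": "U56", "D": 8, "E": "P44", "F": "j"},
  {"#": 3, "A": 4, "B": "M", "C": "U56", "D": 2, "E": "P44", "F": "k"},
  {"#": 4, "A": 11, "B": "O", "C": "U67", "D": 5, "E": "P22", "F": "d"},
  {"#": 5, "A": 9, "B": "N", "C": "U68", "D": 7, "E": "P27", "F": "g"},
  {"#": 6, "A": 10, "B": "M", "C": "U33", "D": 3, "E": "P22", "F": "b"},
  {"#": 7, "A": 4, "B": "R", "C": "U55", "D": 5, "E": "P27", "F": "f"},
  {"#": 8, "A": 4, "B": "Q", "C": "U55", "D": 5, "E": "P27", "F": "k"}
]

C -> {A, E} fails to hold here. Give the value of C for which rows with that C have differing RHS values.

U67

C=U67: rows 1, 4 → {A,E} takes values {(2, P21), (11, P22)} — violation
C=U56: rows 2, 3 → {A,E} = (4, P44), (4, P44) ✓
C=U68: row 5 → {A,E} = (9, P27) ✓
C=U33: row 6 → {A,E} = (10, P22) ✓
C=U55: rows 7, 8 → {A,E} = (4, P27), (4, P27) ✓
The only C value with inconsistent RHS is C=U67.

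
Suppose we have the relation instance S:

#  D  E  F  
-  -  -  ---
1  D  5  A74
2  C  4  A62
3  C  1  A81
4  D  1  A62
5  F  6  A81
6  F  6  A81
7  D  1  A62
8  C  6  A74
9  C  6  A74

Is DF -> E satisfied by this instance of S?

Yes

(D=D, F=A74): row 1 → E = 5 ✓
(D=C, F=A62): row 2 → E = 4 ✓
(D=C, F=A81): row 3 → E = 1 ✓
(D=D, F=A62): rows 4, 7 → E = 1, 1 ✓
(D=F, F=A81): rows 5, 6 → E = 6, 6 ✓
(D=C, F=A74): rows 8, 9 → E = 6, 6 ✓
Every DF value is associated with a single E value, so DF -> E holds.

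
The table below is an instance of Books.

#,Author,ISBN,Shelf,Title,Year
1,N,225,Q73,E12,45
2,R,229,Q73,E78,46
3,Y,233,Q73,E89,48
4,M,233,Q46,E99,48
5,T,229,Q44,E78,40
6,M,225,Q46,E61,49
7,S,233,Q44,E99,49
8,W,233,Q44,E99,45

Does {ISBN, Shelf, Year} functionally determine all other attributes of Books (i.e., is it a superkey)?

All 8 rows have distinct {ISBN, Shelf, Year} values, so {ISBN, Shelf, Year} → (all attributes) holds and {ISBN, Shelf, Year} is a superkey.

Yes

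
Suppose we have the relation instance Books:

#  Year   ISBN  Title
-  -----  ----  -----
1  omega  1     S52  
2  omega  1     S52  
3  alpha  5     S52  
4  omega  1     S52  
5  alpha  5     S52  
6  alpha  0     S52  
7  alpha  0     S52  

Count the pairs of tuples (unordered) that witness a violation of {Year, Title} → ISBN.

(Year=omega, Title=S52): all 3 rows agree on ISBN — 0 pairs.
(Year=alpha, Title=S52): violating pairs (3,6), (3,7), (5,6), (5,7) — 4 pairs.

4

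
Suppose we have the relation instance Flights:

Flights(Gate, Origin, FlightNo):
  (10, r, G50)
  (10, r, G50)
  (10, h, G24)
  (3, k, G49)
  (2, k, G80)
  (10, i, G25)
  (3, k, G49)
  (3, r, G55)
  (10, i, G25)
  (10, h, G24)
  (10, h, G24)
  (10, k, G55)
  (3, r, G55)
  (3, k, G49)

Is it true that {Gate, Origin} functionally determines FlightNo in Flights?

(Gate=10, Origin=r): 2 rows → FlightNo = G50, G50 ✓
(Gate=10, Origin=h): 3 rows → FlightNo = G24, G24, G24 ✓
(Gate=3, Origin=k): 3 rows → FlightNo = G49, G49, G49 ✓
(Gate=2, Origin=k): 1 row → FlightNo = G80 ✓
(Gate=10, Origin=i): 2 rows → FlightNo = G25, G25 ✓
(Gate=3, Origin=r): 2 rows → FlightNo = G55, G55 ✓
(Gate=10, Origin=k): 1 row → FlightNo = G55 ✓
Every {Gate, Origin} value is associated with a single FlightNo value, so {Gate, Origin} → FlightNo holds.

Yes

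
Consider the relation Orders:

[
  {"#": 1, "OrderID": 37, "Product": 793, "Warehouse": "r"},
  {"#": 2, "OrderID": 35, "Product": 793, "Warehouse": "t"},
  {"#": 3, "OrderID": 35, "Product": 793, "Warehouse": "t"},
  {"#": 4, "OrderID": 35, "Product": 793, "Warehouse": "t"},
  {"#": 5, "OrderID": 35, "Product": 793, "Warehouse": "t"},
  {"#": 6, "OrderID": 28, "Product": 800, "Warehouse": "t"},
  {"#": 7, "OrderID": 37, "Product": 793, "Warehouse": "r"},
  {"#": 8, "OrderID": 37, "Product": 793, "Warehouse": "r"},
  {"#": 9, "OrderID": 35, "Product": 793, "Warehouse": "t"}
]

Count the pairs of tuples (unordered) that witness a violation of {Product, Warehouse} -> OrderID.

(Product=793, Warehouse=r): all 3 rows agree on OrderID — 0 pairs.
(Product=793, Warehouse=t): all 5 rows agree on OrderID — 0 pairs.

0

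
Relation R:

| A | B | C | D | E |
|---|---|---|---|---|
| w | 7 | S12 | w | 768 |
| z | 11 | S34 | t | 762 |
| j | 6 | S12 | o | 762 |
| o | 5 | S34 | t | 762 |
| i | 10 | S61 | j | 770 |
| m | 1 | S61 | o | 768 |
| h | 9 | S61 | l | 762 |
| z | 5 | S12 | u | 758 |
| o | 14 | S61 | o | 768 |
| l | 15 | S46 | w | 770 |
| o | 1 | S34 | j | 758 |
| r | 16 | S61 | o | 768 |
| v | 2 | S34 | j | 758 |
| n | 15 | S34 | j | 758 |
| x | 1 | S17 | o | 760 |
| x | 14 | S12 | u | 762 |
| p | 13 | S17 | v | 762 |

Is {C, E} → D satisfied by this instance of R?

(C=S12, E=768): 1 row → D = w ✓
(C=S34, E=762): 2 rows → D = t, t ✓
(C=S12, E=762): 2 rows → D takes values {o, u} — violation
(C=S61, E=770): 1 row → D = j ✓
(C=S61, E=768): 3 rows → D = o, o, o ✓
(C=S61, E=762): 1 row → D = l ✓
(C=S12, E=758): 1 row → D = u ✓
(C=S46, E=770): 1 row → D = w ✓
(C=S34, E=758): 3 rows → D = j, j, j ✓
(C=S17, E=760): 1 row → D = o ✓
(C=S17, E=762): 1 row → D = v ✓
Two rows agree on {C, E} but differ on D, so {C, E} → D does not hold.

No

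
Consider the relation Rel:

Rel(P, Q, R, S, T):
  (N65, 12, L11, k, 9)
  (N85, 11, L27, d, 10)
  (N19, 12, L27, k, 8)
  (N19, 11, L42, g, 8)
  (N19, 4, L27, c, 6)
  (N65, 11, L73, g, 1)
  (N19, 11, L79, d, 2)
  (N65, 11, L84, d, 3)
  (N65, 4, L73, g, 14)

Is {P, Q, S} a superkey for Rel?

Yes

All 9 rows have distinct {P, Q, S} values, so {P, Q, S} → (all attributes) holds and {P, Q, S} is a superkey.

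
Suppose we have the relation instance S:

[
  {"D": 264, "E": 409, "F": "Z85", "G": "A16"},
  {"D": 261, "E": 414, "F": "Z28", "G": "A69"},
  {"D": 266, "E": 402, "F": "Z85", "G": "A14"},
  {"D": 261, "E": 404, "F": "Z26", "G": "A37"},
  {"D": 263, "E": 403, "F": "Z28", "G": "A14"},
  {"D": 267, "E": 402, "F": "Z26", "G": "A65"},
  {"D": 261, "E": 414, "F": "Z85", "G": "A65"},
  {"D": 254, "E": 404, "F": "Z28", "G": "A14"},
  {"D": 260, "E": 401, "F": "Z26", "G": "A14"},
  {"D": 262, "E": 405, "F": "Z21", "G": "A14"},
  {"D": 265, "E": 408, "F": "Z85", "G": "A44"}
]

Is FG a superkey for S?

No

Two distinct rows share (F=Z28, G=A14), so FG does not determine every attribute — not a superkey.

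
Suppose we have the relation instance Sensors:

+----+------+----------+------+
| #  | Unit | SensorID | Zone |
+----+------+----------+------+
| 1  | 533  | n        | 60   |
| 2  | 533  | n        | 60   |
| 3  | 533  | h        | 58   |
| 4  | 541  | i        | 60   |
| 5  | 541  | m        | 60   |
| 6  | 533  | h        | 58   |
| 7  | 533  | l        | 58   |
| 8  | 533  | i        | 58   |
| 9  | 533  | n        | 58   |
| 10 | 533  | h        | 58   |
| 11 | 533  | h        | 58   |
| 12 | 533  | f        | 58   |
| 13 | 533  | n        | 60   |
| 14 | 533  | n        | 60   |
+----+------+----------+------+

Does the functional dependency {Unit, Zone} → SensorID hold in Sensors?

No

(Unit=533, Zone=60): rows 1, 2, 13, 14 → SensorID = n, n, n, n ✓
(Unit=533, Zone=58): rows 3, 6, 7, 8, 9, 10, 11, 12 → SensorID takes values {h, l, i, n, f} — violation
(Unit=541, Zone=60): rows 4, 5 → SensorID takes values {i, m} — violation
Two rows agree on {Unit, Zone} but differ on SensorID, so {Unit, Zone} → SensorID does not hold.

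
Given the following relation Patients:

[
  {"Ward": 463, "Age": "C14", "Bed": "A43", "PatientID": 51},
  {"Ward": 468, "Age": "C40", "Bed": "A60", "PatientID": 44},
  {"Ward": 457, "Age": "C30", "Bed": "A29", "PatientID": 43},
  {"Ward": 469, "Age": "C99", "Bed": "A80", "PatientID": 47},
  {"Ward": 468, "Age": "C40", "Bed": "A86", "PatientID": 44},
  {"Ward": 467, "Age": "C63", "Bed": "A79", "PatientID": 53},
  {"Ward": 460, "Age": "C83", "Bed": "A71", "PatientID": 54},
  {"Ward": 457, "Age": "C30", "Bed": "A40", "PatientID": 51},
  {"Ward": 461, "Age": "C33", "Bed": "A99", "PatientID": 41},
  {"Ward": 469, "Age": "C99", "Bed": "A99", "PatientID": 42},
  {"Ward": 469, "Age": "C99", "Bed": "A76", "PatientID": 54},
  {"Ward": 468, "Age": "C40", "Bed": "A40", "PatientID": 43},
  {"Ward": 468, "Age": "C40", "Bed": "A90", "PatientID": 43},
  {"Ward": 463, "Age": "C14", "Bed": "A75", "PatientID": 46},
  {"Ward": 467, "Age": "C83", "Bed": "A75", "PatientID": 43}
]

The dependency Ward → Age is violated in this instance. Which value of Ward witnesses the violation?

467

Ward=463: 2 rows → Age = C14, C14 ✓
Ward=468: 4 rows → Age = C40, C40, C40, C40 ✓
Ward=457: 2 rows → Age = C30, C30 ✓
Ward=469: 3 rows → Age = C99, C99, C99 ✓
Ward=467: 2 rows → Age takes values {C63, C83} — violation
Ward=460: 1 row → Age = C83 ✓
Ward=461: 1 row → Age = C33 ✓
The only Ward value with inconsistent Age is Ward=467.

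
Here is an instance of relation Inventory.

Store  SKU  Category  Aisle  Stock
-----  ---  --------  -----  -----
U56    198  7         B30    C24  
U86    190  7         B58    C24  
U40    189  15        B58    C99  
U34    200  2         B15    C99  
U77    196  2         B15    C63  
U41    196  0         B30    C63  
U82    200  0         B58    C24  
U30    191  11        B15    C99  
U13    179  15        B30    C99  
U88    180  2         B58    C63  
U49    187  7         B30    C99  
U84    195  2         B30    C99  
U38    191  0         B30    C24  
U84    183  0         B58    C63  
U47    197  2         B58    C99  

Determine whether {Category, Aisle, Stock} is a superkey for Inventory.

Yes

All 15 rows have distinct {Category, Aisle, Stock} values, so {Category, Aisle, Stock} → (all attributes) holds and {Category, Aisle, Stock} is a superkey.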